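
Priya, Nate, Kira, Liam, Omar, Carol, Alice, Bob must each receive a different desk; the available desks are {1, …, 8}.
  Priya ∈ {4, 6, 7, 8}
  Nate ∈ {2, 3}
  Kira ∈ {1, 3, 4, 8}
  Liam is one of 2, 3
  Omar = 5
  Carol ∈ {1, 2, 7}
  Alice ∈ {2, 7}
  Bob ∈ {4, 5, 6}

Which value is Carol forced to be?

Omar has just one choice, so Omar = 5. So Bob can't be 5.
The 2 variables Nate and Liam are confined to {2, 3}, which locks those values in; drop them from Kira, Carol, Alice.
Alice has just one choice, so Alice = 7. So Priya, Carol can't be 7.
So Carol = 1.

1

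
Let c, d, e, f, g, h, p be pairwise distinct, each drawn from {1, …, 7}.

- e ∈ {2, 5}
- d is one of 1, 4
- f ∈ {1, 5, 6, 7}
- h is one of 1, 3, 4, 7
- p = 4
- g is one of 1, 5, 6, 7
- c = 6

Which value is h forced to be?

3

c has just one choice, so c = 6. Remove 6 from f, g.
p must be 4 (only option left). So d, h can't be 4.
d must be 1 (only option left). So f, g, h can't be 1.
The 4 still-open variables together cover exactly {2, 3, 5, 7} — 4 values for 4 variables — and 2 appears only in e's list, so e = 2.
The 3 still-open variables together cover exactly {3, 5, 7} — 3 values for 3 variables — and 3 appears only in h's list, so h = 3.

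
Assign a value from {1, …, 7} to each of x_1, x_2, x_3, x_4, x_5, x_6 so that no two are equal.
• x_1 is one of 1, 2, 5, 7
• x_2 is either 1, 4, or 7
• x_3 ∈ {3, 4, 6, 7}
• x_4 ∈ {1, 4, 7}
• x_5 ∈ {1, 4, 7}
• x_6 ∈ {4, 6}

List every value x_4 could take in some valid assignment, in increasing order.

x_2, x_4, x_5 between them cover only {1, 4, 7} — a naked triple. Remove those values from x_1, x_3, x_6.
x_6 has just one choice, so x_6 = 6. Strike 6 from x_3.
x_3 must be 3 (only option left).
No further eliminations apply; x_4 can still be any of 1, 4, 7.

1, 4, 7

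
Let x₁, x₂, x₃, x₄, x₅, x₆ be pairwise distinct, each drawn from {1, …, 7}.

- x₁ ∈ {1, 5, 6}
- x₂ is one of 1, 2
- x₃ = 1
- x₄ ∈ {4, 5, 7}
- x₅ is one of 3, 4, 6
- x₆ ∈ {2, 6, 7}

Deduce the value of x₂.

x₃'s domain is down to {1}, so x₃ = 1. Eliminate 1 elsewhere: x₁, x₂.
So x₂ = 2.

2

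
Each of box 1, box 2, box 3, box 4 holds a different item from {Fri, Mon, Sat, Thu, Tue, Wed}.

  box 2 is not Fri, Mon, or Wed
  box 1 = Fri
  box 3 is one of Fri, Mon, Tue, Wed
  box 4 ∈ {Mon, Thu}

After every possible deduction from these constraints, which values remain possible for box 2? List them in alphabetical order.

Sat, Thu, Tue

box 1 must be Fri (only option left). Eliminate Fri elsewhere: box 3.
No further eliminations apply; box 2 can still be any of Sat, Thu, Tue.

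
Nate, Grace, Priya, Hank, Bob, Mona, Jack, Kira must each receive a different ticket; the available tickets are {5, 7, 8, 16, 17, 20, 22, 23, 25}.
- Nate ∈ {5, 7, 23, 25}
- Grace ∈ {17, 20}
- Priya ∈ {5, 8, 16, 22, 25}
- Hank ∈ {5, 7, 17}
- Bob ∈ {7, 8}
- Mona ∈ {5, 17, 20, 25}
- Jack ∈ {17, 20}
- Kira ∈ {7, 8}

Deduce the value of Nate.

23

Grace and Jack share exactly the 2 values {17, 20}; by pigeonhole those values go to them, so strike 17, 20 from Hank, Mona.
Bob and Kira between them cover only {7, 8} — a naked pair. Remove those values from Nate, Priya, Hank.
Hank's domain is down to {5}, so Hank = 5. So Nate, Priya, Mona can't be 5.
That leaves Mona = 25. Strike 25 from Nate, Priya.
So Nate = 23.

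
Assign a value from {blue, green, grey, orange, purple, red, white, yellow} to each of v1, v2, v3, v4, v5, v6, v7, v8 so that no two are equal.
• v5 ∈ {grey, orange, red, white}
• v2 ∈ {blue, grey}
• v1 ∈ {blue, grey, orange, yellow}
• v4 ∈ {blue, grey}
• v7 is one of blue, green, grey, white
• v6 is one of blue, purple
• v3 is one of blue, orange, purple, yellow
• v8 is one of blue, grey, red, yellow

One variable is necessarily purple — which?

The 8 variables draw from only 8 values {blue, green, grey, orange, purple, red, white, yellow}, so each is used; only v7 can be green, hence v7 = green.
The 7 still-open variables draw from only 7 values {blue, grey, orange, purple, red, white, yellow}, so each is used; only v5 can be white, hence v5 = white.
The 6 still-open variables together cover exactly {blue, grey, orange, purple, red, yellow} — 6 values for 6 variables — and red appears only in v8's list, so v8 = red.
v2 and v4 between them cover only {blue, grey} — a naked pair. Remove those values from v1, v3, v6.
So purple goes to v6.

v6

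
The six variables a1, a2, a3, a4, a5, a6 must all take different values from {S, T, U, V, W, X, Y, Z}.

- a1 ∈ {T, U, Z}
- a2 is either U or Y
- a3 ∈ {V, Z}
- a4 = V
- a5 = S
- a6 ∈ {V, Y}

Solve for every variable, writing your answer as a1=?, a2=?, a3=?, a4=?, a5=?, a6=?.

a4 has just one choice, so a4 = V. Remove V from a3, a6.
a5's domain is down to {S}, so a5 = S.
a6 must be Y (only option left). Eliminate Y elsewhere: a2.
a2 must be U (only option left). Strike U from a1.
a3 has just one choice, so a3 = Z. Eliminate Z elsewhere: a1.
a1 has just one choice, so a1 = T.

a1=T, a2=U, a3=Z, a4=V, a5=S, a6=Y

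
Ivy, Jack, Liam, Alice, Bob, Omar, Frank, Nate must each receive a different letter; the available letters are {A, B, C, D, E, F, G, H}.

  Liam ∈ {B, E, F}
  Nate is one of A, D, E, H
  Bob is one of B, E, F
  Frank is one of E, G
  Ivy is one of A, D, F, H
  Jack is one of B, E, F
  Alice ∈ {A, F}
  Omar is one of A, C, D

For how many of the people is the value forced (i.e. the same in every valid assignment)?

The 8 variables together cover exactly {A, B, C, D, E, F, G, H} — 8 values for 8 variables — and C appears only in Omar's list, so Omar = C.
Among the 7 still-open variables, G fits only Frank (and all 7 values in {A, B, D, E, F, G, H} must be used), so Frank = G.
The 3 variables Jack, Liam, Bob are confined to {B, E, F}, which locks those values in; drop them from Ivy, Alice, Nate.
Alice's domain is down to {A}, so Alice = A. Strike A from Ivy, Nate.
Determined: Alice=A, Omar=C, Frank=G. The other people each still have more than one consistent value. That makes 3.

3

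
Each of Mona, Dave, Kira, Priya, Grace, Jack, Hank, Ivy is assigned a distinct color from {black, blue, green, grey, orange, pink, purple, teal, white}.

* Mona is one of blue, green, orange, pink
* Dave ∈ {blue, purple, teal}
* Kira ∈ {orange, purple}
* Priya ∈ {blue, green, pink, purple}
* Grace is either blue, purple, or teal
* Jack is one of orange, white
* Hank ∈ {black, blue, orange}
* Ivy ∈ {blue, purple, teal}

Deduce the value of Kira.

orange

The 8 variables together cover exactly {black, blue, green, orange, pink, purple, teal, white} — 8 values for 8 variables — and black appears only in Hank's list, so Hank = black.
Among the 7 still-open variables, white fits only Jack (and all 7 values in {blue, green, orange, pink, purple, teal, white} must be used), so Jack = white.
The 3 variables Dave, Grace, Ivy are confined to {blue, purple, teal}, which locks those values in; drop them from Mona, Kira, Priya.
So Kira = orange.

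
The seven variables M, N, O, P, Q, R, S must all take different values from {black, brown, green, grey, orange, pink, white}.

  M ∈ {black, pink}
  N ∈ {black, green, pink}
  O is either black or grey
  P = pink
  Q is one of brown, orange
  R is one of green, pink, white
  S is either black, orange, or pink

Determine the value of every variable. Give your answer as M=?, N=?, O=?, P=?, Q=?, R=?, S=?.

M=black, N=green, O=grey, P=pink, Q=brown, R=white, S=orange

P has just one choice, so P = pink. So M, N, R, S can't be pink.
That leaves M = black. So N, O, S can't be black.
That leaves N = green. Remove green from R.
O has just one choice, so O = grey.
R's domain is down to {white}, so R = white.
S has just one choice, so S = orange. Remove orange from Q.
That leaves Q = brown.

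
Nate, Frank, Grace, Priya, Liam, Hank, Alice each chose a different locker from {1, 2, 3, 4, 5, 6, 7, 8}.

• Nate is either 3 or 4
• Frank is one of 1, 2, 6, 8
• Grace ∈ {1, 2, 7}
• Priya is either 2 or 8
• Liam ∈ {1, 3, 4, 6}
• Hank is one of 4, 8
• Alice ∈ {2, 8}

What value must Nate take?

Among the 7 variables, 7 fits only Grace (and all 7 values in {1, 2, 3, 4, 6, 7, 8} must be used), so Grace = 7.
The 2 variables Priya and Alice are confined to {2, 8}, which locks those values in; drop them from Frank, Hank.
That leaves Hank = 4. So Nate, Liam can't be 4.
So Nate = 3.

3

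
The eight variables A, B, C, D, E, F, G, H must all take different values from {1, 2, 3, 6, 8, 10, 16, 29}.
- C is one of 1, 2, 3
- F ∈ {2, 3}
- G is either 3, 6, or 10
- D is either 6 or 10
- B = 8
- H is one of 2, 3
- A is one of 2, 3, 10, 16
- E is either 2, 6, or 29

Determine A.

B's domain is down to {8}, so B = 8.
Among the 7 still-open variables, 1 fits only C (and all 7 values in {1, 2, 3, 6, 10, 16, 29} must be used), so C = 1.
The 6 still-open variables together cover exactly {2, 3, 6, 10, 16, 29} — 6 values for 6 variables — and 16 appears only in A's list, so A = 16.

16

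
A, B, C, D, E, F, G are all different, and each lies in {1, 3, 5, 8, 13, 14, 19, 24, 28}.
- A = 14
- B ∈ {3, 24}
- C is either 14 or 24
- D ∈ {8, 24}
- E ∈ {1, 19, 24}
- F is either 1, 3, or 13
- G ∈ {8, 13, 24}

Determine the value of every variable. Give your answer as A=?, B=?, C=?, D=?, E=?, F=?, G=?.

A must be 14 (only option left). Remove 14 from C.
C's domain is down to {24}, so C = 24. Remove 24 from B, D, E, G.
D's domain is down to {8}, so D = 8. Strike 8 from G.
G must be 13 (only option left). Remove 13 from F.
B has just one choice, so B = 3. Strike 3 from F.
F has just one choice, so F = 1. Eliminate 1 elsewhere: E.
E must be 19 (only option left).

A=14, B=3, C=24, D=8, E=19, F=1, G=13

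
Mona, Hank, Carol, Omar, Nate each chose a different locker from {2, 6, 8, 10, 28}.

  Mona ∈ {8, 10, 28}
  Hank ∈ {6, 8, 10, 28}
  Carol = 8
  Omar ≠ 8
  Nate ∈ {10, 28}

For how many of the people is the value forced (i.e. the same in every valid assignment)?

3

Carol's domain is down to {8}, so Carol = 8. So Mona, Hank can't be 8.
The 4 still-open variables together cover exactly {2, 6, 10, 28} — 4 values for 4 variables — and 2 appears only in Omar's list, so Omar = 2.
The 3 still-open variables together cover exactly {6, 10, 28} — 3 values for 3 variables — and 6 appears only in Hank's list, so Hank = 6.
Determined: Hank=6, Carol=8, Omar=2. The other people each still have more than one consistent value. That makes 3.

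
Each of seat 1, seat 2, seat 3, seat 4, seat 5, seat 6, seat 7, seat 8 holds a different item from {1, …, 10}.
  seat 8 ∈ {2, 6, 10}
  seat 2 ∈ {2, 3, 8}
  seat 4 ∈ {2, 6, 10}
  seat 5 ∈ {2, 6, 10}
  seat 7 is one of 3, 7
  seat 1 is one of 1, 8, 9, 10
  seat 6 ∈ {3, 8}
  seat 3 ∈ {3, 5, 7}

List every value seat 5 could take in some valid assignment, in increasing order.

seat 4, seat 5, seat 8 share exactly the 3 values {2, 6, 10}; by pigeonhole those values go to them, so strike 2, 6, 10 from seat 1, seat 2.
seat 2 and seat 6 share exactly the 2 values {3, 8}; by pigeonhole those values go to them, so strike 3, 8 from seat 1, seat 3, seat 7.
seat 7 has just one choice, so seat 7 = 7. Eliminate 7 elsewhere: seat 3.
seat 3 must be 5 (only option left).
No further eliminations apply; seat 5 can still be any of 2, 6, 10.

2, 6, 10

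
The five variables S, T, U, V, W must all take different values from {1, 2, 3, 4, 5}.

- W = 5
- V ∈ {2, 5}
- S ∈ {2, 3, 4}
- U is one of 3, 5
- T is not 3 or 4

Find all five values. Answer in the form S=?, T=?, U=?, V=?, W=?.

S=4, T=1, U=3, V=2, W=5

W's domain is down to {5}, so W = 5. Eliminate 5 elsewhere: T, U, V.
U must be 3 (only option left). So S can't be 3.
That leaves V = 2. Eliminate 2 elsewhere: S, T.
S has just one choice, so S = 4.
T must be 1 (only option left).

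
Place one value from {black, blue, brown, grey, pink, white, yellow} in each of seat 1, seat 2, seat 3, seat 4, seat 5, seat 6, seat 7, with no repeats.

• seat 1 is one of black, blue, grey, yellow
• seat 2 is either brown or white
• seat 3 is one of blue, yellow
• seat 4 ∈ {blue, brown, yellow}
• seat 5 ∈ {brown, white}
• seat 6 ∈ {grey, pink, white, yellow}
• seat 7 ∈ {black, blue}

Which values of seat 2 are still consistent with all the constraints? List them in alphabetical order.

brown, white

The 7 variables together cover exactly {black, blue, brown, grey, pink, white, yellow} — 7 values for 7 variables — and pink appears only in seat 6's list, so seat 6 = pink.
Among the 6 still-open variables, grey fits only seat 1 (and all 6 values in {black, blue, brown, grey, white, yellow} must be used), so seat 1 = grey.
Among the 5 still-open variables, black fits only seat 7 (and all 5 values in {black, blue, brown, white, yellow} must be used), so seat 7 = black.
seat 2 and seat 5 share exactly the 2 values {brown, white}; by pigeonhole those values go to them, so strike brown, white from seat 4.
No further eliminations apply; seat 2 can still be any of brown, white.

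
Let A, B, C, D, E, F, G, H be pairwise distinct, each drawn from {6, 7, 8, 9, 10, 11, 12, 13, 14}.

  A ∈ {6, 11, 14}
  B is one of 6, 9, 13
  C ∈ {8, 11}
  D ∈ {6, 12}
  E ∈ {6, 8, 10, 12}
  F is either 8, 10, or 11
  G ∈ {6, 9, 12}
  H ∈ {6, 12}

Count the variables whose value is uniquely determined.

3

Among the 8 variables, 13 fits only B (and all 8 values in {6, 8, 9, 10, 11, 12, 13, 14} must be used), so B = 13.
Among the 7 still-open variables, 9 fits only G (and all 7 values in {6, 8, 9, 10, 11, 12, 14} must be used), so G = 9.
The 6 still-open variables draw from only 6 values {6, 8, 10, 11, 12, 14}, so each is used; only A can be 14, hence A = 14.
D and H between them cover only {6, 12} — a naked pair. Remove those values from E.
Determined: A=14, B=13, G=9. The other variables each still have more than one consistent value. That makes 3.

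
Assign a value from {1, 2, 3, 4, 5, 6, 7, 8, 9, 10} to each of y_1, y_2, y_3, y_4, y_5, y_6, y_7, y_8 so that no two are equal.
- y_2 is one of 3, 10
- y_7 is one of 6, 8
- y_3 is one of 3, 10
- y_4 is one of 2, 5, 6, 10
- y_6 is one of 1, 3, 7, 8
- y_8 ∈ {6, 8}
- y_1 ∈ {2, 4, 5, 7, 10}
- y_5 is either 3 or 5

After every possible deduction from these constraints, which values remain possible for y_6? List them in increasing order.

1, 7

The 2 variables y_2 and y_3 are confined to {3, 10}, which locks those values in; drop them from y_1, y_4, y_5, y_6.
That leaves y_5 = 5. So y_1, y_4 can't be 5.
The 2 variables y_7 and y_8 are confined to {6, 8}, which locks those values in; drop them from y_4, y_6.
y_4 must be 2 (only option left). Strike 2 from y_1.
No further eliminations apply; y_6 can still be any of 1, 7.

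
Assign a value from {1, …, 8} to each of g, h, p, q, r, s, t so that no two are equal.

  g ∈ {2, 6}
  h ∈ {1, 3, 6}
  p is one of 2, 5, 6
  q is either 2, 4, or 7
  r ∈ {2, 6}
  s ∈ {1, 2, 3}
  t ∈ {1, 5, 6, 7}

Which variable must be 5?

Among the 7 variables, 4 fits only q (and all 7 values in {1, 2, 3, 4, 5, 6, 7} must be used), so q = 4.
The 6 still-open variables together cover exactly {1, 2, 3, 5, 6, 7} — 6 values for 6 variables — and 7 appears only in t's list, so t = 7.
The 5 still-open variables together cover exactly {1, 2, 3, 5, 6} — 5 values for 5 variables — and 5 appears only in p's list, so p = 5.

p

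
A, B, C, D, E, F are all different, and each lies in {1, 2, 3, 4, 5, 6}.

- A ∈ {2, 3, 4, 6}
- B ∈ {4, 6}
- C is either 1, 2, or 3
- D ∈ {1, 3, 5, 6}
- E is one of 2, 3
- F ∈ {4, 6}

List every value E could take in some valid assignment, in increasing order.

Among the 6 variables, 5 fits only D (and all 6 values in {1, 2, 3, 4, 5, 6} must be used), so D = 5.
The 5 still-open variables draw from only 5 values {1, 2, 3, 4, 6}, so each is used; only C can be 1, hence C = 1.
B and F between them cover only {4, 6} — a naked pair. Remove those values from A.
No further eliminations apply; E can still be any of 2, 3.

2, 3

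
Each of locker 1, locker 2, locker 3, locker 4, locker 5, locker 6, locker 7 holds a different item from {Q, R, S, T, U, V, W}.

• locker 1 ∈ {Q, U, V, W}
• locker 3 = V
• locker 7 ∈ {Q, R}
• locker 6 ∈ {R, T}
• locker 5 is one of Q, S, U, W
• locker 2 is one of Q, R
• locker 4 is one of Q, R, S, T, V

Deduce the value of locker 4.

locker 3 must be V (only option left). Remove V from locker 1, locker 4.
locker 2 and locker 7 between them cover only {Q, R} — a naked pair. Remove those values from locker 1, locker 4, locker 5, locker 6.
That leaves locker 6 = T. Remove T from locker 4.
So locker 4 = S.

S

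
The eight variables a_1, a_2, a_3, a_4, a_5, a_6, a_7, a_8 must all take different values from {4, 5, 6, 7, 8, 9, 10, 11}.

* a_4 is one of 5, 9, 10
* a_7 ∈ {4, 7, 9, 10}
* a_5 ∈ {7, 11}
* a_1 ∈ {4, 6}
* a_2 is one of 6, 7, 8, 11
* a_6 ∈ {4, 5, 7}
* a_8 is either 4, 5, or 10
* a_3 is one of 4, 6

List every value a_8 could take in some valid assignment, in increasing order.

The 8 variables together cover exactly {4, 5, 6, 7, 8, 9, 10, 11} — 8 values for 8 variables — and 8 appears only in a_2's list, so a_2 = 8.
The 7 still-open variables draw from only 7 values {4, 5, 6, 7, 9, 10, 11}, so each is used; only a_5 can be 11, hence a_5 = 11.
a_1 and a_3 share exactly the 2 values {4, 6}; by pigeonhole those values go to them, so strike 4, 6 from a_6, a_7, a_8.
No further eliminations apply; a_8 can still be any of 5, 10.

5, 10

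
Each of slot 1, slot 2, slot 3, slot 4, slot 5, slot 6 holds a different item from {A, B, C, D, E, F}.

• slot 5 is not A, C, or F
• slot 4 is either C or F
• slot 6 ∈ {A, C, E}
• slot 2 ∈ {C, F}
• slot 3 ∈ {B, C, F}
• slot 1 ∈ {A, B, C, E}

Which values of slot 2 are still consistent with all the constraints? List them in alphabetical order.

C, F

The 6 variables together cover exactly {A, B, C, D, E, F} — 6 values for 6 variables — and D appears only in slot 5's list, so slot 5 = D.
slot 2 and slot 4 between them cover only {C, F} — a naked pair. Remove those values from slot 1, slot 3, slot 6.
slot 3 has just one choice, so slot 3 = B. Remove B from slot 1.
No further eliminations apply; slot 2 can still be any of C, F.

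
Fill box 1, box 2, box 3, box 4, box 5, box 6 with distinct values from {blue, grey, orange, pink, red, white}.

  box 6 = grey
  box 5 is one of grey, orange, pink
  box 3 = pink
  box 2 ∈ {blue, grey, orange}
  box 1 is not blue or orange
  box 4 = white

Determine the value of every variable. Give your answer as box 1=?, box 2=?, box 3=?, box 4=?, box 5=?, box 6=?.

box 1=red, box 2=blue, box 3=pink, box 4=white, box 5=orange, box 6=grey

box 3 must be pink (only option left). So box 1, box 5 can't be pink.
That leaves box 4 = white. So box 1 can't be white.
box 6 has just one choice, so box 6 = grey. So box 1, box 2, box 5 can't be grey.
box 1's domain is down to {red}, so box 1 = red.
That leaves box 5 = orange. Eliminate orange elsewhere: box 2.
That leaves box 2 = blue.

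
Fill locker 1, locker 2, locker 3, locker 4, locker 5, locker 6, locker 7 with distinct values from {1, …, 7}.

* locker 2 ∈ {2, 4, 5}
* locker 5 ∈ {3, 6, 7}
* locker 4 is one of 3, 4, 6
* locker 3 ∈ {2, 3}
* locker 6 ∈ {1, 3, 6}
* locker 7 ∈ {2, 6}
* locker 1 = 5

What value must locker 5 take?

7

locker 1 has just one choice, so locker 1 = 5. So locker 2 can't be 5.
The 6 still-open variables draw from only 6 values {1, 2, 3, 4, 6, 7}, so each is used; only locker 6 can be 1, hence locker 6 = 1.
The 5 still-open variables draw from only 5 values {2, 3, 4, 6, 7}, so each is used; only locker 5 can be 7, hence locker 5 = 7.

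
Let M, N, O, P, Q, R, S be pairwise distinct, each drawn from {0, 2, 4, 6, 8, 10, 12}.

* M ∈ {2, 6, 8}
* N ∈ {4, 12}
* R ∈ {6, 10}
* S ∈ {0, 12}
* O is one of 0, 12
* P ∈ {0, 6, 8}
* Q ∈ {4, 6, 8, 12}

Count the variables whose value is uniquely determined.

3

The 7 variables draw from only 7 values {0, 2, 4, 6, 8, 10, 12}, so each is used; only M can be 2, hence M = 2.
The 6 still-open variables together cover exactly {0, 4, 6, 8, 10, 12} — 6 values for 6 variables — and 10 appears only in R's list, so R = 10.
O and S between them cover only {0, 12} — a naked pair. Remove those values from N, P, Q.
N has just one choice, so N = 4. Eliminate 4 elsewhere: Q.
Determined: M=2, N=4, R=10. The other variables each still have more than one consistent value. That makes 3.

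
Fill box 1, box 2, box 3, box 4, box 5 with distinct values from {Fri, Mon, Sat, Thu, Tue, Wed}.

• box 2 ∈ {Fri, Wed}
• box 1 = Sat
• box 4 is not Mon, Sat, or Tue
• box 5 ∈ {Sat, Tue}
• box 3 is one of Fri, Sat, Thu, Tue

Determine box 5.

Tue

box 1's domain is down to {Sat}, so box 1 = Sat. Eliminate Sat elsewhere: box 3, box 5.
So box 5 = Tue.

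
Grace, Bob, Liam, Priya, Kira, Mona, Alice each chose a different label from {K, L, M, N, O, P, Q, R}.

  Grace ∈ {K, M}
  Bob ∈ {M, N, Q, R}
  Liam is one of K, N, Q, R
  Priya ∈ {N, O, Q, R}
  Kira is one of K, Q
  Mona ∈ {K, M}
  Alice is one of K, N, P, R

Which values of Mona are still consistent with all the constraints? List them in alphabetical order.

The 7 variables together cover exactly {K, M, N, O, P, Q, R} — 7 values for 7 variables — and O appears only in Priya's list, so Priya = O.
The 6 still-open variables together cover exactly {K, M, N, P, Q, R} — 6 values for 6 variables — and P appears only in Alice's list, so Alice = P.
Grace and Mona between them cover only {K, M} — a naked pair. Remove those values from Bob, Liam, Kira.
Kira has just one choice, so Kira = Q. Remove Q from Bob, Liam.
No further eliminations apply; Mona can still be any of K, M.

K, M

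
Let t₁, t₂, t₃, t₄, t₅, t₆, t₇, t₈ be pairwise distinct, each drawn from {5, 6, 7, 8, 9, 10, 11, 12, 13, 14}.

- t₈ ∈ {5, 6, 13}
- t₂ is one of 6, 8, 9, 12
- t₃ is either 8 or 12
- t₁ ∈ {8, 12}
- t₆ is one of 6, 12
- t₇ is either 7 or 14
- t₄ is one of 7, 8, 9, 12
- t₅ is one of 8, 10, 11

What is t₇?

t₁ and t₃ share exactly the 2 values {8, 12}; by pigeonhole those values go to them, so strike 8, 12 from t₂, t₄, t₅, t₆.
That leaves t₆ = 6. Eliminate 6 elsewhere: t₂, t₈.
t₂ must be 9 (only option left). Remove 9 from t₄.
t₄ has just one choice, so t₄ = 7. Eliminate 7 elsewhere: t₇.
So t₇ = 14.

14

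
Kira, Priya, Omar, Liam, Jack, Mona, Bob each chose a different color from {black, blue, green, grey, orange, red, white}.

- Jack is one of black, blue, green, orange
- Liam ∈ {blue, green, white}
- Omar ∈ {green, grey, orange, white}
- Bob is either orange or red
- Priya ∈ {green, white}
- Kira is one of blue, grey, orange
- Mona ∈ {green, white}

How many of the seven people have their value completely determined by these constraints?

The 7 variables draw from only 7 values {black, blue, green, grey, orange, red, white}, so each is used; only Jack can be black, hence Jack = black.
The 6 still-open variables together cover exactly {blue, green, grey, orange, red, white} — 6 values for 6 variables — and red appears only in Bob's list, so Bob = red.
Priya and Mona between them cover only {green, white} — a naked pair. Remove those values from Omar, Liam.
Liam has just one choice, so Liam = blue. So Kira can't be blue.
Determined: Liam=blue, Jack=black, Bob=red. The other people each still have more than one consistent value. That makes 3.

3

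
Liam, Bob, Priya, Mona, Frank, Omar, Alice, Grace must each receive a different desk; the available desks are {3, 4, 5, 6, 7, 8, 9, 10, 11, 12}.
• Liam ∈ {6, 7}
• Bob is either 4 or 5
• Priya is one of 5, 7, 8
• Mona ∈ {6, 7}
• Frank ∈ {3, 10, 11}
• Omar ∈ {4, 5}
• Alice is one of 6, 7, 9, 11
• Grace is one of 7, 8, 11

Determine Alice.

9

Liam and Mona share exactly the 2 values {6, 7}; by pigeonhole those values go to them, so strike 6, 7 from Priya, Alice, Grace.
Bob and Omar share exactly the 2 values {4, 5}; by pigeonhole those values go to them, so strike 4, 5 from Priya.
Priya must be 8 (only option left). Remove 8 from Grace.
That leaves Grace = 11. So Frank, Alice can't be 11.
So Alice = 9.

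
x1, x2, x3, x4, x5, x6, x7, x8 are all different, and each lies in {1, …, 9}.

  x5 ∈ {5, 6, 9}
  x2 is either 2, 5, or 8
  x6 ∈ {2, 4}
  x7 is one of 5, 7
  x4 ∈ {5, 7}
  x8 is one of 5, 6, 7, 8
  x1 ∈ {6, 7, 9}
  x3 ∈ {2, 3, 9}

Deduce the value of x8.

8

The 8 variables draw from only 8 values {2, 3, 4, 5, 6, 7, 8, 9}, so each is used; only x3 can be 3, hence x3 = 3.
The 7 still-open variables together cover exactly {2, 4, 5, 6, 7, 8, 9} — 7 values for 7 variables — and 4 appears only in x6's list, so x6 = 4.
The 6 still-open variables draw from only 6 values {2, 5, 6, 7, 8, 9}, so each is used; only x2 can be 2, hence x2 = 2.
The 5 still-open variables draw from only 5 values {5, 6, 7, 8, 9}, so each is used; only x8 can be 8, hence x8 = 8.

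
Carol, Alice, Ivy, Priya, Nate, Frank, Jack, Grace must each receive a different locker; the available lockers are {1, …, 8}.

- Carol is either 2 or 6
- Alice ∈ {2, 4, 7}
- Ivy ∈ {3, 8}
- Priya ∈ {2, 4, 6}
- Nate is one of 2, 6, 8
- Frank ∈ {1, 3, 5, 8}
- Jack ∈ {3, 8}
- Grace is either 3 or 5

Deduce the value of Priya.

4

The 8 variables together cover exactly {1, 2, 3, 4, 5, 6, 7, 8} — 8 values for 8 variables — and 1 appears only in Frank's list, so Frank = 1.
The 7 still-open variables draw from only 7 values {2, 3, 4, 5, 6, 7, 8}, so each is used; only Grace can be 5, hence Grace = 5.
The 6 still-open variables draw from only 6 values {2, 3, 4, 6, 7, 8}, so each is used; only Alice can be 7, hence Alice = 7.
The 5 still-open variables together cover exactly {2, 3, 4, 6, 8} — 5 values for 5 variables — and 4 appears only in Priya's list, so Priya = 4.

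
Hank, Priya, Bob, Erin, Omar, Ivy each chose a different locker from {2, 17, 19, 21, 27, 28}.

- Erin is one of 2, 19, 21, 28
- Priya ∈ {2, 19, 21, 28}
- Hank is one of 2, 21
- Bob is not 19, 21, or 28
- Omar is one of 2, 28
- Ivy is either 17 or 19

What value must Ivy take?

The 6 variables together cover exactly {2, 17, 19, 21, 27, 28} — 6 values for 6 variables — and 27 appears only in Bob's list, so Bob = 27.
The 5 still-open variables together cover exactly {2, 17, 19, 21, 28} — 5 values for 5 variables — and 17 appears only in Ivy's list, so Ivy = 17.

17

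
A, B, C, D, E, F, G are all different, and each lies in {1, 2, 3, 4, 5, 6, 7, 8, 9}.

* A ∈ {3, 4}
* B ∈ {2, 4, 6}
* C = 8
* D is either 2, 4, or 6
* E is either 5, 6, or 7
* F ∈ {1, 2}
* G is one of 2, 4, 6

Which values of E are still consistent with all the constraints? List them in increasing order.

5, 7

C has just one choice, so C = 8.
B, D, G between them cover only {2, 4, 6} — a naked triple. Remove those values from A, E, F.
A's domain is down to {3}, so A = 3.
F must be 1 (only option left).
No further eliminations apply; E can still be any of 5, 7.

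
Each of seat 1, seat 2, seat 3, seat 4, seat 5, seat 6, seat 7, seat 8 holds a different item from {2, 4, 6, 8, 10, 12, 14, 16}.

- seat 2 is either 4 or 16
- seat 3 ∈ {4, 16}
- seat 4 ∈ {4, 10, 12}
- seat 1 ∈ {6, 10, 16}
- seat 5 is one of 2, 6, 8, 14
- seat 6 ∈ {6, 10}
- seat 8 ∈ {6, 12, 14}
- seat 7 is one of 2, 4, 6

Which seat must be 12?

The 8 variables together cover exactly {2, 4, 6, 8, 10, 12, 14, 16} — 8 values for 8 variables — and 8 appears only in seat 5's list, so seat 5 = 8.
The 7 still-open variables together cover exactly {2, 4, 6, 10, 12, 14, 16} — 7 values for 7 variables — and 2 appears only in seat 7's list, so seat 7 = 2.
The 6 still-open variables together cover exactly {4, 6, 10, 12, 14, 16} — 6 values for 6 variables — and 14 appears only in seat 8's list, so seat 8 = 14.
Among the 5 still-open variables, 12 fits only seat 4 (and all 5 values in {4, 6, 10, 12, 16} must be used), so seat 4 = 12.

seat 4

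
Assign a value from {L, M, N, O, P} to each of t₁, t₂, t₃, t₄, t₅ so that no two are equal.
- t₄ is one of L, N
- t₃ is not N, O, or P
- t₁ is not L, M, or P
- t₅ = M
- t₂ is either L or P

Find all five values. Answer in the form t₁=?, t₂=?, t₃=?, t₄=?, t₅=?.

t₅ has just one choice, so t₅ = M. So t₃ can't be M.
t₃'s domain is down to {L}, so t₃ = L. So t₂, t₄ can't be L.
That leaves t₄ = N. Strike N from t₁.
t₁ has just one choice, so t₁ = O.
t₂ must be P (only option left).

t₁=O, t₂=P, t₃=L, t₄=N, t₅=M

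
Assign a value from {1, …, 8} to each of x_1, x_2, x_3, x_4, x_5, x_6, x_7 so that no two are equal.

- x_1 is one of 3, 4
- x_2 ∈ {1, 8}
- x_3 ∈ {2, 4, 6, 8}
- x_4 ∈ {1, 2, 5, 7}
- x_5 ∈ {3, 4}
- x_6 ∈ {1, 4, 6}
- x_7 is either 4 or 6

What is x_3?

x_1 and x_5 between them cover only {3, 4} — a naked pair. Remove those values from x_3, x_6, x_7.
x_7 has just one choice, so x_7 = 6. Remove 6 from x_3, x_6.
That leaves x_6 = 1. So x_2, x_4 can't be 1.
x_2 has just one choice, so x_2 = 8. Remove 8 from x_3.
So x_3 = 2.

2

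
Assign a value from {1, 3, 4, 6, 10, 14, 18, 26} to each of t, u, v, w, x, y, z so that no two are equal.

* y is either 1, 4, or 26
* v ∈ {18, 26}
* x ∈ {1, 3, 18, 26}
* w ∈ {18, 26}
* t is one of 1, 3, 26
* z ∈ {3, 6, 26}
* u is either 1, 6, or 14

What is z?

The 7 variables together cover exactly {1, 3, 4, 6, 14, 18, 26} — 7 values for 7 variables — and 4 appears only in y's list, so y = 4.
The 6 still-open variables together cover exactly {1, 3, 6, 14, 18, 26} — 6 values for 6 variables — and 14 appears only in u's list, so u = 14.
The 5 still-open variables draw from only 5 values {1, 3, 6, 18, 26}, so each is used; only z can be 6, hence z = 6.

6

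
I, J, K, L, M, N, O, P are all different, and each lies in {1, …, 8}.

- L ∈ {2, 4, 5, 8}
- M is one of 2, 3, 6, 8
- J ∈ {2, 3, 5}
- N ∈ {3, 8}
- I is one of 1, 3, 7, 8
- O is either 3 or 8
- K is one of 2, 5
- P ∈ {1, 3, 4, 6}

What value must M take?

The 8 variables together cover exactly {1, 2, 3, 4, 5, 6, 7, 8} — 8 values for 8 variables — and 7 appears only in I's list, so I = 7.
The 7 still-open variables together cover exactly {1, 2, 3, 4, 5, 6, 8} — 7 values for 7 variables — and 1 appears only in P's list, so P = 1.
Among the 6 still-open variables, 4 fits only L (and all 6 values in {2, 3, 4, 5, 6, 8} must be used), so L = 4.
The 5 still-open variables draw from only 5 values {2, 3, 5, 6, 8}, so each is used; only M can be 6, hence M = 6.

6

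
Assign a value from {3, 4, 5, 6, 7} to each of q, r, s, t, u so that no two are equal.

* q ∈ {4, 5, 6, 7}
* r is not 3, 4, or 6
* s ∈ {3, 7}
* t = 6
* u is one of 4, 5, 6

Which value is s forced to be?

3

t must be 6 (only option left). Strike 6 from q, u.
Among the 4 still-open variables, 3 fits only s (and all 4 values in {3, 4, 5, 7} must be used), so s = 3.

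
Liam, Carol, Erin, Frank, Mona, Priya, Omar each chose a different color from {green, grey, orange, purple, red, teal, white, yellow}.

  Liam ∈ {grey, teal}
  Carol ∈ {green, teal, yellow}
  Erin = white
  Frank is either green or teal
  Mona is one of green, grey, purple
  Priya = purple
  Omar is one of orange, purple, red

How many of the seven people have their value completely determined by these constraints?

Erin must be white (only option left).
Priya's domain is down to {purple}, so Priya = purple. Remove purple from Mona, Omar.
Liam, Frank, Mona share exactly the 3 values {green, grey, teal}; by pigeonhole those values go to them, so strike green, grey, teal from Carol.
Carol has just one choice, so Carol = yellow.
Determined: Carol=yellow, Erin=white, Priya=purple. The other people each still have more than one consistent value. That makes 3.

3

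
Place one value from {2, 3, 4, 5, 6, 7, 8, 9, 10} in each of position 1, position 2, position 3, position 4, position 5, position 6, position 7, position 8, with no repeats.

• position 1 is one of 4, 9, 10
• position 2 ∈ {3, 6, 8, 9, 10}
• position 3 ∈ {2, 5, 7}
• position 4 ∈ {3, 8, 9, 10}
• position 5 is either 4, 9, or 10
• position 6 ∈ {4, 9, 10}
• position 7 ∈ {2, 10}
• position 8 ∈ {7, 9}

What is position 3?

5

The 3 variables position 1, position 5, position 6 are confined to {4, 9, 10}, which locks those values in; drop them from position 2, position 4, position 7, position 8.
position 7 has just one choice, so position 7 = 2. Strike 2 from position 3.
position 8 has just one choice, so position 8 = 7. So position 3 can't be 7.
So position 3 = 5.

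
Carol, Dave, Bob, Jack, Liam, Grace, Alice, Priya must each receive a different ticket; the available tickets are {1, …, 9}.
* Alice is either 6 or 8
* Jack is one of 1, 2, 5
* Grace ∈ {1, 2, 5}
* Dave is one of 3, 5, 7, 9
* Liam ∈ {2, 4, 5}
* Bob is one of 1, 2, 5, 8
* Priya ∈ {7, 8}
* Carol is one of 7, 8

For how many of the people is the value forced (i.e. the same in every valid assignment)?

2

The 2 variables Carol and Priya are confined to {7, 8}, which locks those values in; drop them from Dave, Bob, Alice.
Alice must be 6 (only option left).
Bob, Jack, Grace between them cover only {1, 2, 5} — a naked triple. Remove those values from Dave, Liam.
Liam's domain is down to {4}, so Liam = 4.
Determined: Liam=4, Alice=6. The other people each still have more than one consistent value. That makes 2.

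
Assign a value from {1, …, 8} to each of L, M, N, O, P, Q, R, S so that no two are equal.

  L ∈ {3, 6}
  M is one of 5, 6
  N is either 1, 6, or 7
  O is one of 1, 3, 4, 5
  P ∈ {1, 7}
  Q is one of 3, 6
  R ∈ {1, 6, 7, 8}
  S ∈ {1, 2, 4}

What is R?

8

The 8 variables together cover exactly {1, 2, 3, 4, 5, 6, 7, 8} — 8 values for 8 variables — and 2 appears only in S's list, so S = 2.
The 7 still-open variables draw from only 7 values {1, 3, 4, 5, 6, 7, 8}, so each is used; only O can be 4, hence O = 4.
Among the 6 still-open variables, 5 fits only M (and all 6 values in {1, 3, 5, 6, 7, 8} must be used), so M = 5.
The 5 still-open variables together cover exactly {1, 3, 6, 7, 8} — 5 values for 5 variables — and 8 appears only in R's list, so R = 8.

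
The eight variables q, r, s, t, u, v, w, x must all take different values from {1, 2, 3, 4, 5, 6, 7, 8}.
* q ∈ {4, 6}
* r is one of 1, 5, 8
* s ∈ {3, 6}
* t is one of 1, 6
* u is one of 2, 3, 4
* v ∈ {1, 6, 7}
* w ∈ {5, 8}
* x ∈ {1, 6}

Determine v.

The 8 variables together cover exactly {1, 2, 3, 4, 5, 6, 7, 8} — 8 values for 8 variables — and 2 appears only in u's list, so u = 2.
Among the 7 still-open variables, 3 fits only s (and all 7 values in {1, 3, 4, 5, 6, 7, 8} must be used), so s = 3.
The 6 still-open variables draw from only 6 values {1, 4, 5, 6, 7, 8}, so each is used; only q can be 4, hence q = 4.
Among the 5 still-open variables, 7 fits only v (and all 5 values in {1, 5, 6, 7, 8} must be used), so v = 7.

7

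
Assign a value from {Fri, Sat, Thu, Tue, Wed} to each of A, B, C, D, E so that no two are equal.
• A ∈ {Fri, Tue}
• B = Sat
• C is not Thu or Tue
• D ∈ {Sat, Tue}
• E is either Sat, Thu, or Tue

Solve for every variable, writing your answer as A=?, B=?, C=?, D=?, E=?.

B must be Sat (only option left). Remove Sat from C, D, E.
That leaves D = Tue. Remove Tue from A, E.
That leaves E = Thu.
A has just one choice, so A = Fri. Strike Fri from C.
C has just one choice, so C = Wed.

A=Fri, B=Sat, C=Wed, D=Tue, E=Thu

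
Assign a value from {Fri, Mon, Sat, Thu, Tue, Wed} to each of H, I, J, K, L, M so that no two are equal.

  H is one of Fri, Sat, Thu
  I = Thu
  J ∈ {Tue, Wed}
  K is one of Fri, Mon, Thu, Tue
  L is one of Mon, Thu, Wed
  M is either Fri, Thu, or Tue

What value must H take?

I must be Thu (only option left). So H, K, L, M can't be Thu.
Among the 5 still-open variables, Sat fits only H (and all 5 values in {Fri, Mon, Sat, Tue, Wed} must be used), so H = Sat.

Sat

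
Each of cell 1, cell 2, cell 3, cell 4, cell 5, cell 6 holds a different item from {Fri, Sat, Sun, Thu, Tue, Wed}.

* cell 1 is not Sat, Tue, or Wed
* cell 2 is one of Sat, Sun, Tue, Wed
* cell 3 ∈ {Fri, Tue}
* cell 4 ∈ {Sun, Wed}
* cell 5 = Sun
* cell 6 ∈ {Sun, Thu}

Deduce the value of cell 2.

cell 5 has just one choice, so cell 5 = Sun. Remove Sun from cell 1, cell 2, cell 4, cell 6.
cell 6's domain is down to {Thu}, so cell 6 = Thu. Eliminate Thu elsewhere: cell 1.
cell 1 has just one choice, so cell 1 = Fri. Remove Fri from cell 3.
cell 3's domain is down to {Tue}, so cell 3 = Tue. Strike Tue from cell 2.
cell 4 has just one choice, so cell 4 = Wed. Eliminate Wed elsewhere: cell 2.
So cell 2 = Sat.

Sat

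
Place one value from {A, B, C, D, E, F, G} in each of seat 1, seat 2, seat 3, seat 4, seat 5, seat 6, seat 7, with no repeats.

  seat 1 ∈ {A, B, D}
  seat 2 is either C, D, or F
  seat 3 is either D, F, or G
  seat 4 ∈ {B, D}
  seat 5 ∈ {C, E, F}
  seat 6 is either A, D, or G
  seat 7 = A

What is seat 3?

seat 7's domain is down to {A}, so seat 7 = A. Strike A from seat 1, seat 6.
Among the 6 still-open variables, E fits only seat 5 (and all 6 values in {B, C, D, E, F, G} must be used), so seat 5 = E.
The 5 still-open variables together cover exactly {B, C, D, F, G} — 5 values for 5 variables — and C appears only in seat 2's list, so seat 2 = C.
The 4 still-open variables together cover exactly {B, D, F, G} — 4 values for 4 variables — and F appears only in seat 3's list, so seat 3 = F.

F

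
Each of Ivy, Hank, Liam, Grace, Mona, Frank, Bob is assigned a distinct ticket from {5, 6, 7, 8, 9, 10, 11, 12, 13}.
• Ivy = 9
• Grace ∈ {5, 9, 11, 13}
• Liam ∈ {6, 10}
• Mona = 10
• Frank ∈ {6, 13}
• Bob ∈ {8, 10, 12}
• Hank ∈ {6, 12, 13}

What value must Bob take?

8

Ivy has just one choice, so Ivy = 9. Eliminate 9 elsewhere: Grace.
That leaves Mona = 10. Eliminate 10 elsewhere: Liam, Bob.
That leaves Liam = 6. Remove 6 from Hank, Frank.
Frank's domain is down to {13}, so Frank = 13. Eliminate 13 elsewhere: Hank, Grace.
Hank must be 12 (only option left). Eliminate 12 elsewhere: Bob.
So Bob = 8.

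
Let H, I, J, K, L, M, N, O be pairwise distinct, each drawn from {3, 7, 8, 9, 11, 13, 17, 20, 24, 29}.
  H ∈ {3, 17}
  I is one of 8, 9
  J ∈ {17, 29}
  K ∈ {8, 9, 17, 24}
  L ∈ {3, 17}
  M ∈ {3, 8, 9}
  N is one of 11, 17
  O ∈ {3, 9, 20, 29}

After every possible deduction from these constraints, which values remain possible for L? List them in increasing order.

3, 17

The 8 variables together cover exactly {3, 8, 9, 11, 17, 20, 24, 29} — 8 values for 8 variables — and 11 appears only in N's list, so N = 11.
The 7 still-open variables together cover exactly {3, 8, 9, 17, 20, 24, 29} — 7 values for 7 variables — and 20 appears only in O's list, so O = 20.
Among the 6 still-open variables, 24 fits only K (and all 6 values in {3, 8, 9, 17, 24, 29} must be used), so K = 24.
The 5 still-open variables together cover exactly {3, 8, 9, 17, 29} — 5 values for 5 variables — and 29 appears only in J's list, so J = 29.
H and L between them cover only {3, 17} — a naked pair. Remove those values from M.
No further eliminations apply; L can still be any of 3, 17.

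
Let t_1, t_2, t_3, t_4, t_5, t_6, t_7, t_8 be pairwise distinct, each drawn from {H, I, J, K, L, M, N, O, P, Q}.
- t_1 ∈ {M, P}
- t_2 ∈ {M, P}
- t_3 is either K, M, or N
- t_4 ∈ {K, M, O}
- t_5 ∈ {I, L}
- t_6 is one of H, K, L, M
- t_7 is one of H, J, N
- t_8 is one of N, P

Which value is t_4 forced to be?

O

t_1 and t_2 between them cover only {M, P} — a naked pair. Remove those values from t_3, t_4, t_6, t_8.
t_8 has just one choice, so t_8 = N. So t_3, t_7 can't be N.
t_3 must be K (only option left). So t_4, t_6 can't be K.
So t_4 = O.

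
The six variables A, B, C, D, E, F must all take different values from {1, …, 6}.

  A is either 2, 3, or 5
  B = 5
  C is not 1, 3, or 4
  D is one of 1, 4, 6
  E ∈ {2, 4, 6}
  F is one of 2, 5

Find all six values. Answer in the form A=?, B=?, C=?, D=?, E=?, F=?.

A=3, B=5, C=6, D=1, E=4, F=2

B's domain is down to {5}, so B = 5. So A, C, F can't be 5.
That leaves F = 2. So A, C, E can't be 2.
That leaves A = 3.
C's domain is down to {6}, so C = 6. Remove 6 from D, E.
E must be 4 (only option left). So D can't be 4.
D has just one choice, so D = 1.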